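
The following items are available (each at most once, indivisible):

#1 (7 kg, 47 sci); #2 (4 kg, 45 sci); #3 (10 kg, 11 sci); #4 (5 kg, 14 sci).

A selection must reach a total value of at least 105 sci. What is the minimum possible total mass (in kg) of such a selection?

Subsets with value ≥ 105, sorted by total mass:
- #1+#2+#4: mass 16, value 106
- #1+#2+#3+#4: mass 26, value 117
Minimum mass: 16 kg.

16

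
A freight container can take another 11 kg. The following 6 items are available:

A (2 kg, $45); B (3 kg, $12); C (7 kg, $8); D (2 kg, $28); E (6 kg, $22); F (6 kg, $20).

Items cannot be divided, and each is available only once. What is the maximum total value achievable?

$95

Check high-value combinations within 11 kg:
- A+D+E: weight 2+2+6=10, value 45+28+22=95
- A+D+F: weight 2+2+6=10, value 45+28+20=93
- A+B+D: weight 2+3+2=7, value 45+12+28=85
Best: $95.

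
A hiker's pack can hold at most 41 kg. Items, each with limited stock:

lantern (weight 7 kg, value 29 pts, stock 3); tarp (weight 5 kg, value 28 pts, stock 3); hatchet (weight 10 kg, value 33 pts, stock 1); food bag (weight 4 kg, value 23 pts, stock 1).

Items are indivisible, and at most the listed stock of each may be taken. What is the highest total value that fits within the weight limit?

Best selections within weight 41 and stock limits:
- 3×lantern + 3×tarp + 1×food bag: weight 40, value 194
- 3×lantern + 2×tarp + 1×hatchet: weight 41, value 176
Best: 194 pts.

194 pts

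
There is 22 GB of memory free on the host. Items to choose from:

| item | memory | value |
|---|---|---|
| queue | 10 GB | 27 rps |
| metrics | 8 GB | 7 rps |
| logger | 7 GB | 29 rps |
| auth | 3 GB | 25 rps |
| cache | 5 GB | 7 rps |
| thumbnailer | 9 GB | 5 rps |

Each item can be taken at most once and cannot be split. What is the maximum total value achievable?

Check high-value combinations within 22 GB:
- queue+logger+auth: memory 10+7+3=20, value 27+29+25=81
- queue+logger+cache: memory 10+7+5=22, value 27+29+7=63
- logger+auth+cache: memory 7+3+5=15, value 29+25+7=61
Best: 81 rps.

81 rps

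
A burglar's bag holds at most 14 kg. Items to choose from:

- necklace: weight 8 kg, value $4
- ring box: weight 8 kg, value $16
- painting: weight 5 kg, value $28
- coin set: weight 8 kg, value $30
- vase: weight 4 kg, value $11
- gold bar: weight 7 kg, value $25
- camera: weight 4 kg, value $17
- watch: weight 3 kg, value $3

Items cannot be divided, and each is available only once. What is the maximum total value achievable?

$58

This is a 0/1 knapsack; check combinations near the capacity.
- painting+coin set: weight 5+8=13, value 28+30=58
- painting+vase+camera: weight 5+4+4=13, value 28+11+17=56
- painting+gold bar: weight 5+7=12, value 28+25=53
- painting+camera+watch: weight 5+4+3=12, value 28+17+3=48
- coin set+camera: weight 8+4=12, value 30+17=47
Best: $58.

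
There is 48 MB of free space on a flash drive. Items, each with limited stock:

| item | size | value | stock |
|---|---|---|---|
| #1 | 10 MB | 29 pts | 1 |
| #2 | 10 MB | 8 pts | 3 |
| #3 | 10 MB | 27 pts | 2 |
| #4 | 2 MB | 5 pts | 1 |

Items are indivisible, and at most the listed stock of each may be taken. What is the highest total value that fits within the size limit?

96 pts

Top feasible selections:
- 1×#1 + 1×#2 + 2×#3 + 1×#4: size 42, value 96
- 1×#1 + 1×#2 + 2×#3: size 40, value 91
- 1×#1 + 2×#3 + 1×#4: size 32, value 88
- 1×#1 + 2×#3: size 30, value 83
Best: 96 pts.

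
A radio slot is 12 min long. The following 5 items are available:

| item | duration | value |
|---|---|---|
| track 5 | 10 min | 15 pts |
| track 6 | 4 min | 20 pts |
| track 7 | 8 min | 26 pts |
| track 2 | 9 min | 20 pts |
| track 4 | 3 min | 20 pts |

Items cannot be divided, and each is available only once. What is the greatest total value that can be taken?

Check high-value combinations within 12 min:
- track 7+track 4: duration 8+3=11, value 26+20=46
- track 6+track 7: duration 4+8=12, value 20+26=46
- track 6+track 4: duration 4+3=7, value 20+20=40
Best: 46 pts.

46 pts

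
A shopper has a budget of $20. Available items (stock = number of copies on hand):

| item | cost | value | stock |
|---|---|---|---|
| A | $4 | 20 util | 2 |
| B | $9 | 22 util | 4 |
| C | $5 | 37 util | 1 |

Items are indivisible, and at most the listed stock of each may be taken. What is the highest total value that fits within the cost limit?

79 util

Top feasible selections:
- 1×A + 1×B + 1×C: cost 18, value 79
- 2×A + 1×C: cost 13, value 77
- 2×A + 1×B: cost 17, value 62
- 1×B + 1×C: cost 14, value 59
Best: 79 util.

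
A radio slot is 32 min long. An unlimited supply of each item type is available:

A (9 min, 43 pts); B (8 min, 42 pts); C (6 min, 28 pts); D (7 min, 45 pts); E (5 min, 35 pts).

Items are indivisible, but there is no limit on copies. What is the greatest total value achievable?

220 pts

Best value-per-unit is E at 35/5; filling with it alone gives 6×35 = 210.
Optimal mix: 1×D + 5×E → duration 32, value 220.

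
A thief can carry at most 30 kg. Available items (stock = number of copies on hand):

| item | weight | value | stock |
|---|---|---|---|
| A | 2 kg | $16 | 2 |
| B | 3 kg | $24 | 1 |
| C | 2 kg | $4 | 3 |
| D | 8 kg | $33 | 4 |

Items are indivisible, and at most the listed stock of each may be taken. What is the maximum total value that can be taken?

$139

Top feasible selections:
- 1×A + 1×B + 3×D: weight 29, value 139
- 2×A + 1×C + 3×D: weight 30, value 135
- 2×A + 1×B + 3×C + 2×D: weight 29, value 134
- 2×A + 3×D: weight 28, value 131
Best: $139.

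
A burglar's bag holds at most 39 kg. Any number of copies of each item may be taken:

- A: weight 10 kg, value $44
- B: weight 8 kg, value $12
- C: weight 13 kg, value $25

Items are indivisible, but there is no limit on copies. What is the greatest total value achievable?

$144

Best value-per-unit is A at 44/10; filling with it alone gives 3×44 = 132.
Optimal mix: 3×A + 1×B → weight 38, value 144.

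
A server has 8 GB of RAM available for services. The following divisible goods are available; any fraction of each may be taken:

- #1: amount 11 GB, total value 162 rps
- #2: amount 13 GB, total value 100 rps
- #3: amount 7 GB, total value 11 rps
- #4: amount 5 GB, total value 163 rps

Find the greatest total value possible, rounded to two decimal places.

207.18

Take in order of value per unit:
- #4 (163/5 per unit): all 5 → value 163, running total 163.00
- #1 (162/11 per unit): 3 of 11 → value 3×162/11 = 44.1818, running total 207.18
Total 207.18.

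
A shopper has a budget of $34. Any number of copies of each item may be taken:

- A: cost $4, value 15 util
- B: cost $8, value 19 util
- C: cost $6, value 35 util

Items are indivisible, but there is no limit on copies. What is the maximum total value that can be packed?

190 util

Best value-per-unit is C at 35/6; filling with it alone gives 5×35 = 175.
Optimal mix: 1×A + 5×C → cost 34, value 190.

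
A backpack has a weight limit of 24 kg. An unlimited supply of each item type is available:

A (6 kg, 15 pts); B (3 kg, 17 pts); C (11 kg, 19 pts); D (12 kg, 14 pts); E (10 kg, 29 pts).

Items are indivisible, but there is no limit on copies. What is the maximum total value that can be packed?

136 pts

Best value-per-unit is B at 17/3, and filling with it alone uses weight 8×3=24. No mix of the others beats 8×17 = 136.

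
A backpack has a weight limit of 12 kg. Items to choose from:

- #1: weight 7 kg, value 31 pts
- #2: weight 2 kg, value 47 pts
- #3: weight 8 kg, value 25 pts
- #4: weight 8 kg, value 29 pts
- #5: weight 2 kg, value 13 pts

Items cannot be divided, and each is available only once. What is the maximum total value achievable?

Check high-value combinations within 12 kg:
- #1+#2+#5: weight 7+2+2=11, value 31+47+13=91
- #2+#4+#5: weight 2+8+2=12, value 47+29+13=89
- #2+#3+#5: weight 2+8+2=12, value 47+25+13=85
- #1+#2: weight 7+2=9, value 31+47=78
Best: 91 pts.

91 pts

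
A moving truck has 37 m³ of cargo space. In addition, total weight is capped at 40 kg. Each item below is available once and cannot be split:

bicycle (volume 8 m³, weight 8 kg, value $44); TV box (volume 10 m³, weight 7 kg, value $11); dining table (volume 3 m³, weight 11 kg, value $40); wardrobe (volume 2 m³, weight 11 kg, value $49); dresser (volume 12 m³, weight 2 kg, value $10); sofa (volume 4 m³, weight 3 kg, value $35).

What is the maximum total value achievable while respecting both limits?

Feasible sets respecting both limits:
- bicycle+TV box+dining table+wardrobe+sofa: volume 27, weight 40, value 179
- bicycle+dining table+wardrobe+dresser+sofa: volume 29, weight 35, value 178
- bicycle+dining table+wardrobe+sofa: volume 17, weight 33, value 168
- bicycle+TV box+dining table+wardrobe+dresser: volume 35, weight 39, value 154
Best: $179.

$179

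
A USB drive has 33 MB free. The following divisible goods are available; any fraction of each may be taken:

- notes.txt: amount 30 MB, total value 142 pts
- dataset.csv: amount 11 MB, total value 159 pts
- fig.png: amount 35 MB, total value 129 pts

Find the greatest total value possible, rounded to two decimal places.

263.13

Take in order of value per unit:
- dataset.csv (159/11 per unit): all 11 → value 159, running total 159.00
- notes.txt (142/30 per unit): 22 of 30 → value 22×142/30 = 104.1333, running total 263.13
Total 263.13.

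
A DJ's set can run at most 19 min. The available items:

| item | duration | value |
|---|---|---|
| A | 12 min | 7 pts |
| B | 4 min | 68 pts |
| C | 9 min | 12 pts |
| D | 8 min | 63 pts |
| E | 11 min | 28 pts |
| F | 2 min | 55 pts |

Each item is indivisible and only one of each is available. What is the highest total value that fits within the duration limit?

186 pts

Check high-value combinations within 19 min:
- B+D+F: duration 4+8+2=14, value 68+63+55=186
- B+E+F: duration 4+11+2=17, value 68+28+55=151
- B+C+F: duration 4+9+2=15, value 68+12+55=135
- B+D: duration 4+8=12, value 68+63=131
Best: 186 pts.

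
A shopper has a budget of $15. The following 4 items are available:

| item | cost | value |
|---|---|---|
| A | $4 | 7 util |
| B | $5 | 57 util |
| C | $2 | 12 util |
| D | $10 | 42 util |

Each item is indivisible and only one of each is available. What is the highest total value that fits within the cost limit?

99 util

Check high-value combinations within $15:
- B+D: cost 5+10=15, value 57+42=99
- A+B+C: cost 4+5+2=11, value 7+57+12=76
- B+C: cost 5+2=7, value 57+12=69
- A+B: cost 4+5=9, value 7+57=64
- B: cost 5, value 57
Best: 99 util.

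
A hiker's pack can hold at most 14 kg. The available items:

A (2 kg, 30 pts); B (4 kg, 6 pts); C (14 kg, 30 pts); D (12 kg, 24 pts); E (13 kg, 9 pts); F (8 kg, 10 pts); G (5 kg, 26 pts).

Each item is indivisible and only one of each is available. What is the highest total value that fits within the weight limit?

This is a 0/1 knapsack; check combinations near the capacity.
- A+B+G: weight 2+4+5=11, value 30+6+26=62
- A+G: weight 2+5=7, value 30+26=56
- A+D: weight 2+12=14, value 30+24=54
Best: 62 pts.

62 pts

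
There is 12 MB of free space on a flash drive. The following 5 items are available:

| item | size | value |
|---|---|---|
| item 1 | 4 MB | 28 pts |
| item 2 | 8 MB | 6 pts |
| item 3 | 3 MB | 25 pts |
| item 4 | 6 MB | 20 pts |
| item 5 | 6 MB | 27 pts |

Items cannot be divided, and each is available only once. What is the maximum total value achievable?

55 pts

Check high-value combinations within 12 MB:
- item 1+item 5: size 4+6=10, value 28+27=55
- item 1+item 3: size 4+3=7, value 28+25=53
- item 3+item 5: size 3+6=9, value 25+27=52
Best: 55 pts.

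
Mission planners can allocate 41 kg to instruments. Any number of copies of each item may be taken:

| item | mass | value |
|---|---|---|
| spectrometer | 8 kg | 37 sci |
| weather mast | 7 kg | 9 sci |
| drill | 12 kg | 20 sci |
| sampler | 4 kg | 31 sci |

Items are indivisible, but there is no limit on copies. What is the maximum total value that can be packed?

Best value-per-unit is sampler at 31/4, and filling with it alone uses mass 10×4=40. No mix of the others beats 10×31 = 310.

310 sci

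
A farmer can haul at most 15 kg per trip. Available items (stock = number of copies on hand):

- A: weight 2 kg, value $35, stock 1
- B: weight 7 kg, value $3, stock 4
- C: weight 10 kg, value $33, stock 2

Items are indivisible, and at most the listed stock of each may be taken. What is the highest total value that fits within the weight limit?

Best selections within weight 15 and stock limits:
- 1×A + 1×C: weight 12, value 68
- 1×A + 1×B: weight 9, value 38
Best: $68.

$68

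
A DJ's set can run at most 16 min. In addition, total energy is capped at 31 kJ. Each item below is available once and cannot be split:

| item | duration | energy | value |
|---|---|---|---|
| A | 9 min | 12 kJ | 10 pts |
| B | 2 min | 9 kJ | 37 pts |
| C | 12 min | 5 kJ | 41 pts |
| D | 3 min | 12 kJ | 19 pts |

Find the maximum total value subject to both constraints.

78 pts

Feasible sets respecting both limits:
- B+C: duration 14, energy 14, value 78
- C+D: duration 15, energy 17, value 60
- B+D: duration 5, energy 21, value 56
- A+B: duration 11, energy 21, value 47
Best: 78 pts.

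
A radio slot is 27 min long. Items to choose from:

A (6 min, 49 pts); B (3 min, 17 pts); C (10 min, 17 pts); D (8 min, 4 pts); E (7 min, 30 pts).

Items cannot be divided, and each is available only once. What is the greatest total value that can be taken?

113 pts

Check high-value combinations within 27 min:
- A+B+C+E: duration 6+3+10+7=26, value 49+17+17+30=113
- A+B+D+E: duration 6+3+8+7=24, value 49+17+4+30=100
- A+B+E: duration 6+3+7=16, value 49+17+30=96
- A+C+E: duration 6+10+7=23, value 49+17+30=96
Best: 113 pts.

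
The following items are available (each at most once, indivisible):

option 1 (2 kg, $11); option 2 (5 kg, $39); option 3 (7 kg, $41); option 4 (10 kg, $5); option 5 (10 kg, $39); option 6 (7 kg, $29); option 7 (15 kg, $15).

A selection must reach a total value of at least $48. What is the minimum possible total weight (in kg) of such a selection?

Subsets with value ≥ 48, sorted by total weight:
- option 1+option 2: weight 7, value 50
- option 1+option 3: weight 9, value 52
- option 2+option 3: weight 12, value 80
Minimum weight: 7 kg.

7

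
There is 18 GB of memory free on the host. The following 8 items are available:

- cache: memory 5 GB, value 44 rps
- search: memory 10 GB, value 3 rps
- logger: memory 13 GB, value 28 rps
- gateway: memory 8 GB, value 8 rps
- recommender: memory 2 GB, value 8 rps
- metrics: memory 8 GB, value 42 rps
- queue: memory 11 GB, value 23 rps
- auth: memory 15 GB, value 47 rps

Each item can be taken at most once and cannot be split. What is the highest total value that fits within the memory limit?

This is a 0/1 knapsack; check combinations near the capacity.
- cache+recommender+metrics: memory 5+2+8=15, value 44+8+42=94
- cache+metrics: memory 5+8=13, value 44+42=86
- cache+recommender+queue: memory 5+2+11=18, value 44+8+23=75
- cache+logger: memory 5+13=18, value 44+28=72
- cache+queue: memory 5+11=16, value 44+23=67
Best: 94 rps.

94 rps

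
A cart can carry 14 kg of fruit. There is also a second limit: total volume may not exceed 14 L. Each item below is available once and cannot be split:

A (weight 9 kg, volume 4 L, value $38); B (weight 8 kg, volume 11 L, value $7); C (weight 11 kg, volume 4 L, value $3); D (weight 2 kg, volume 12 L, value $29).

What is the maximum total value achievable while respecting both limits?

$38

Feasible sets respecting both limits:
- A: weight 9, volume 4, value 38
- D: weight 2, volume 12, value 29
- B: weight 8, volume 11, value 7
Best: $38.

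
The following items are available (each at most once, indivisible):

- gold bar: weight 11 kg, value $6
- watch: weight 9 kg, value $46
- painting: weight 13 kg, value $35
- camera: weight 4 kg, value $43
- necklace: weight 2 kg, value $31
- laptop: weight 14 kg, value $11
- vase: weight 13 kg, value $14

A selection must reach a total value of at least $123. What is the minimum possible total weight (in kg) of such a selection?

Subsets with value ≥ 123, sorted by total weight:
- gold bar+watch+camera+necklace: weight 26, value 126
- watch+painting+camera: weight 26, value 124
- watch+painting+camera+necklace: weight 28, value 155
- watch+camera+necklace+vase: weight 28, value 134
Minimum weight: 26 kg.

26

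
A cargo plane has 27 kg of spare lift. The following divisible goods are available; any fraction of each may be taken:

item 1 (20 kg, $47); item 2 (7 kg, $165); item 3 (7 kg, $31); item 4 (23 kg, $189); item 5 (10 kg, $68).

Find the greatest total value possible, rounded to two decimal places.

Take in order of value per unit:
- item 2 (165/7 per unit): all 7 → value 165, running total 165.00
- item 4 (189/23 per unit): 20 of 23 → value 20×189/23 = 164.3478, running total 329.35
Total 329.35.

329.35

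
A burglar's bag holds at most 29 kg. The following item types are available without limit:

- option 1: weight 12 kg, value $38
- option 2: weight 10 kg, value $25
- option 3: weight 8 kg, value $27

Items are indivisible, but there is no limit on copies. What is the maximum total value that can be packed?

$92

Best value-per-unit is option 3 at 27/8; filling with it alone gives 3×27 = 81.
Optimal mix: 1×option 1 + 2×option 3 → weight 28, value 92.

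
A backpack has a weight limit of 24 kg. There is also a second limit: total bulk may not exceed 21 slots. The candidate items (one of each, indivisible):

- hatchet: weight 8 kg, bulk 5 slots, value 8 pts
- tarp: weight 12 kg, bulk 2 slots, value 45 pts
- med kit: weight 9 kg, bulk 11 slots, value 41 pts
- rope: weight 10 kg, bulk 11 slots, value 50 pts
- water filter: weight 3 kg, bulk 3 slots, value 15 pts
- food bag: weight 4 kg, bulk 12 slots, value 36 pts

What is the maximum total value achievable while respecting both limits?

101 pts

Feasible sets respecting both limits:
- tarp+med kit+water filter: weight 24, bulk 16, value 101
- tarp+water filter+food bag: weight 19, bulk 17, value 96
- tarp+rope: weight 22, bulk 13, value 95
Best: 101 pts.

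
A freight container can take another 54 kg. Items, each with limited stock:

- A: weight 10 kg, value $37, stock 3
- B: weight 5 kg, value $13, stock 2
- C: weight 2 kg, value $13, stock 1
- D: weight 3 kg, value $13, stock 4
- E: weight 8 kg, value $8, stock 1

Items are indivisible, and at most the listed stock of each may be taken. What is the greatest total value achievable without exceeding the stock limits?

Best selections within weight 54 and stock limits:
- 3×A + 2×B + 1×C + 4×D: weight 54, value 202
- 3×A + 1×B + 1×C + 4×D: weight 49, value 189
Best: $202.

$202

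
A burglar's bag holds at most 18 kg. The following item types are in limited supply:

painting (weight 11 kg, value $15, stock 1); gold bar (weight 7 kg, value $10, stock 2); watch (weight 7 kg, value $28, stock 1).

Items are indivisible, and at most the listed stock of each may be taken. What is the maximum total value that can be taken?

Best selections within weight 18 and stock limits:
- 1×painting + 1×watch: weight 18, value 43
- 1×gold bar + 1×watch: weight 14, value 38
- 1×watch: weight 7, value 28
- 1×painting + 1×gold bar: weight 18, value 25
Best: $43.

$43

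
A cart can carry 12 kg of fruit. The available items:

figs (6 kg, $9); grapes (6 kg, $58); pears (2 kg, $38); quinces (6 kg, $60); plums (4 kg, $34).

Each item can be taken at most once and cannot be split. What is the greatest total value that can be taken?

Check high-value combinations within 12 kg:
- pears+quinces+plums: weight 2+6+4=12, value 38+60+34=132
- grapes+pears+plums: weight 6+2+4=12, value 58+38+34=130
- grapes+quinces: weight 6+6=12, value 58+60=118
- pears+quinces: weight 2+6=8, value 38+60=98
Best: $132.

$132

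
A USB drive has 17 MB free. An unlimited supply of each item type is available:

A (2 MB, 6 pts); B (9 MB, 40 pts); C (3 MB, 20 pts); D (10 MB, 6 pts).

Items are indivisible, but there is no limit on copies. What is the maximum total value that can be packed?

106 pts

Best value-per-unit is C at 20/3; filling with it alone gives 5×20 = 100.
Optimal mix: 1×A + 5×C → size 17, value 106.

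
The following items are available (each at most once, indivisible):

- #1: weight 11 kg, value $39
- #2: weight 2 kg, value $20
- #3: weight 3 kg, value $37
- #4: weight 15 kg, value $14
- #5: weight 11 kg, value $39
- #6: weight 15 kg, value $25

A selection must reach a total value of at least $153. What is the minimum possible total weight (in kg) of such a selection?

42

Subsets with value ≥ 153, sorted by total weight:
- #1+#2+#3+#5+#6: weight 42, value 160
- #1+#3+#4+#5+#6: weight 55, value 154
Minimum weight: 42 kg.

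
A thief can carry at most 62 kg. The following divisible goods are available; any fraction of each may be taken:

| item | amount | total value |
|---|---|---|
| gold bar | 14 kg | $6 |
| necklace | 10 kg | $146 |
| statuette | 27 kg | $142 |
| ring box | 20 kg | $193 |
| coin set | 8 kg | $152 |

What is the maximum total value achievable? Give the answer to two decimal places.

617.22

Take in order of value per unit:
- coin set (152/8 per unit): all 8 → value 152, running total 152.00
- necklace (146/10 per unit): all 10 → value 146, running total 298.00
- ring box (193/20 per unit): all 20 → value 193, running total 491.00
- statuette (142/27 per unit): 24 of 27 → value 24×142/27 = 126.2222, running total 617.22
Total 617.22.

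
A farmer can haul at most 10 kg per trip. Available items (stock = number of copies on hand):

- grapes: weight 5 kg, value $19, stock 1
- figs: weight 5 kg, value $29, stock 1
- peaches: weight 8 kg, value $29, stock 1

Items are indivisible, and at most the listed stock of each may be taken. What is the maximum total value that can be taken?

Top feasible selections:
- 1×grapes + 1×figs: weight 10, value 48
- 1×figs: weight 5, value 29
- 1×peaches: weight 8, value 29
- 1×grapes: weight 5, value 19
Best: $48.

$48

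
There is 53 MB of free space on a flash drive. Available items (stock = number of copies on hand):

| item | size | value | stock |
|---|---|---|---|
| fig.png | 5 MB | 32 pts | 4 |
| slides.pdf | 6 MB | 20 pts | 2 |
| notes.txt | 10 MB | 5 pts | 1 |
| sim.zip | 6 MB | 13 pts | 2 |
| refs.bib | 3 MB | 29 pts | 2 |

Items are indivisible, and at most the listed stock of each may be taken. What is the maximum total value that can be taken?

252 pts

Top feasible selections:
- 4×fig.png + 2×slides.pdf + 2×sim.zip + 2×refs.bib: size 50, value 252
- 4×fig.png + 2×slides.pdf + 1×sim.zip + 2×refs.bib: size 44, value 239
Best: 252 pts.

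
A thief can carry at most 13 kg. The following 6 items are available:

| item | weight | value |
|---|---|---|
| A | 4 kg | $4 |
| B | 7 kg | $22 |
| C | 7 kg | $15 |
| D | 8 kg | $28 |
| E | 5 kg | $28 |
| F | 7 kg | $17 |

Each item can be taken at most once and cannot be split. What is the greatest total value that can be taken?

Check high-value combinations within 13 kg:
- D+E: weight 8+5=13, value 28+28=56
- B+E: weight 7+5=12, value 22+28=50
- E+F: weight 5+7=12, value 28+17=45
Best: $56.

$56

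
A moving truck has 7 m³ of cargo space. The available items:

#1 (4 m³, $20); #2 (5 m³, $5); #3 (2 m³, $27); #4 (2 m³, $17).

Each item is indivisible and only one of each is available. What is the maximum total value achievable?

$47

This is a 0/1 knapsack; check combinations near the capacity.
- #1+#3: volume 4+2=6, value 20+27=47
- #3+#4: volume 2+2=4, value 27+17=44
- #1+#4: volume 4+2=6, value 20+17=37
- #2+#3: volume 5+2=7, value 5+27=32
Best: $47.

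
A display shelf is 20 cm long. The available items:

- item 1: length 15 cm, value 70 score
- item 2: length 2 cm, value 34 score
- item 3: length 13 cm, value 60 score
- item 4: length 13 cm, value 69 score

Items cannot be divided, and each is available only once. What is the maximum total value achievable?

104 score

Check high-value combinations within 20 cm:
- item 1+item 2: length 15+2=17, value 70+34=104
- item 2+item 4: length 2+13=15, value 34+69=103
- item 2+item 3: length 2+13=15, value 34+60=94
- item 1: length 15, value 70
Best: 104 score.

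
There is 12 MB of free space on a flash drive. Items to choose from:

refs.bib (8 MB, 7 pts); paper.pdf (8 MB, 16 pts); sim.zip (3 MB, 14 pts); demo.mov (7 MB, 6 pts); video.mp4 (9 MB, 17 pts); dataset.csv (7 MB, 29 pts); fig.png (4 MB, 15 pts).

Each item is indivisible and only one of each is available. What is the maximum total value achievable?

Check high-value combinations within 12 MB:
- dataset.csv+fig.png: size 7+4=11, value 29+15=44
- sim.zip+dataset.csv: size 3+7=10, value 14+29=43
- sim.zip+video.mp4: size 3+9=12, value 14+17=31
- paper.pdf+fig.png: size 8+4=12, value 16+15=31
Best: 44 pts.

44 pts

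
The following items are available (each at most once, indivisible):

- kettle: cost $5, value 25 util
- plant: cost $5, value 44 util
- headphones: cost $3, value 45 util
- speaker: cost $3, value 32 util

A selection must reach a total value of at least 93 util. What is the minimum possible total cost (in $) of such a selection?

Subsets with value ≥ 93, sorted by total cost:
- plant+headphones+speaker: cost 11, value 121
- kettle+headphones+speaker: cost 11, value 102
- kettle+plant+headphones: cost 13, value 114
Minimum cost: 11 $.

11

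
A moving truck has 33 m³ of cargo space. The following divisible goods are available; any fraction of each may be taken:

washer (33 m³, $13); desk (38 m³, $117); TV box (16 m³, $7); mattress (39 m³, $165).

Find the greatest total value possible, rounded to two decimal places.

Take in order of value per unit:
- mattress (165/39 per unit): 33 of 39 → value 33×165/39 = 139.6154, running total 139.62
Total 139.62.

139.62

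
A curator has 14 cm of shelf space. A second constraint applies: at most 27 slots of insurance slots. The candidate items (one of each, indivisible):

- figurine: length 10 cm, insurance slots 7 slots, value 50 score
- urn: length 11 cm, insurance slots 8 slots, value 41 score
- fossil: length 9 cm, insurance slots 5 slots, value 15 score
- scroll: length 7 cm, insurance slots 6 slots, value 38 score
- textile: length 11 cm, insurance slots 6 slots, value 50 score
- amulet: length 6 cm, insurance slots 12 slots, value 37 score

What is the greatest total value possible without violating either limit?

Feasible sets respecting both limits:
- scroll+amulet: length 13, insurance slots 18, value 75
- figurine: length 10, insurance slots 7, value 50
- textile: length 11, insurance slots 6, value 50
Best: 75 score.

75 score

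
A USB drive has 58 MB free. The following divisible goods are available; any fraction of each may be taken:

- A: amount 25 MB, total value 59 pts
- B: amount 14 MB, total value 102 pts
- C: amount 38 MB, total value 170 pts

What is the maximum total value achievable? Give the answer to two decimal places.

286.16

Take in order of value per unit:
- B (102/14 per unit): all 14 → value 102, running total 102.00
- C (170/38 per unit): all 38 → value 170, running total 272.00
- A (59/25 per unit): 6 of 25 → value 6×59/25 = 14.1600, running total 286.16
Total 286.16.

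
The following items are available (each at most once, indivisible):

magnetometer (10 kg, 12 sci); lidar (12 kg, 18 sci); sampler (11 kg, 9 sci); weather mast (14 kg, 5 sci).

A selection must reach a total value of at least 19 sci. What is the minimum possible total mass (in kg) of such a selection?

21

Subsets with value ≥ 19, sorted by total mass:
- magnetometer+sampler: mass 21, value 21
- magnetometer+lidar: mass 22, value 30
- lidar+sampler: mass 23, value 27
- lidar+weather mast: mass 26, value 23
Minimum mass: 21 kg.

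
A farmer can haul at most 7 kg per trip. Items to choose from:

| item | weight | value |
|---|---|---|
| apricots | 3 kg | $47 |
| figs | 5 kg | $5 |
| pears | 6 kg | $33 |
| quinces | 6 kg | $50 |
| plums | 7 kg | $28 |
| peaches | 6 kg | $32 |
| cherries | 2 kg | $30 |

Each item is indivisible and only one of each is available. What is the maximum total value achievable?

Check high-value combinations within 7 kg:
- apricots+cherries: weight 3+2=5, value 47+30=77
- quinces: weight 6, value 50
- apricots: weight 3, value 47
Best: $77.

$77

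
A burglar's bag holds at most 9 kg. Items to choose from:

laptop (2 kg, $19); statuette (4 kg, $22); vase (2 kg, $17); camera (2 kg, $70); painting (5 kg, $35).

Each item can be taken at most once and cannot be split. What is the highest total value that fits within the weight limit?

$124

This is a 0/1 knapsack; check combinations near the capacity.
- laptop+camera+painting: weight 2+2+5=9, value 19+70+35=124
- vase+camera+painting: weight 2+2+5=9, value 17+70+35=122
- laptop+statuette+camera: weight 2+4+2=8, value 19+22+70=111
Best: $124.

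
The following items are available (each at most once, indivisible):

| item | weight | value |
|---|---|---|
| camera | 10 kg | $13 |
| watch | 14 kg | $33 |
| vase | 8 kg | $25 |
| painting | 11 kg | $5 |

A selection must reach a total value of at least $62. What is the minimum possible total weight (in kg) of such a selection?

Subsets with value ≥ 62, sorted by total weight:
- camera+watch+vase: weight 32, value 71
- watch+vase+painting: weight 33, value 63
- camera+watch+vase+painting: weight 43, value 76
Minimum weight: 32 kg.

32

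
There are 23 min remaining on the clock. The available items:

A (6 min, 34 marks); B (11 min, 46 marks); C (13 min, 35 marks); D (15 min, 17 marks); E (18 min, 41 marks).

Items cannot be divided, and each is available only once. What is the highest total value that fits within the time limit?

Check high-value combinations within 23 min:
- A+B: time 6+11=17, value 34+46=80
- A+C: time 6+13=19, value 34+35=69
- A+D: time 6+15=21, value 34+17=51
Best: 80 marks.

80 marks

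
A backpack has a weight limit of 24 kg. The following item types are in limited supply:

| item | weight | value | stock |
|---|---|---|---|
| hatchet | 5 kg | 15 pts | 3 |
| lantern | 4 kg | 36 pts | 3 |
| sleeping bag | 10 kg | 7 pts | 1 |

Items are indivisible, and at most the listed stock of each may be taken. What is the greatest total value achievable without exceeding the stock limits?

138 pts

Best selections within weight 24 and stock limits:
- 2×hatchet + 3×lantern: weight 22, value 138
- 1×hatchet + 3×lantern: weight 17, value 123
Best: 138 pts.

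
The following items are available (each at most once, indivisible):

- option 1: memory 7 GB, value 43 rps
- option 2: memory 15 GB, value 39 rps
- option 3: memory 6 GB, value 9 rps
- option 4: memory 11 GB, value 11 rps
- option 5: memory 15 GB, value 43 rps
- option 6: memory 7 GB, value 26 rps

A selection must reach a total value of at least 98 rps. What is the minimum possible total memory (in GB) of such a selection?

29

Subsets with value ≥ 98, sorted by total memory:
- option 1+option 5+option 6: memory 29, value 112
- option 1+option 2+option 6: memory 29, value 108
- option 1+option 3+option 5+option 6: memory 35, value 121
- option 1+option 2+option 3+option 6: memory 35, value 117
Minimum memory: 29 GB.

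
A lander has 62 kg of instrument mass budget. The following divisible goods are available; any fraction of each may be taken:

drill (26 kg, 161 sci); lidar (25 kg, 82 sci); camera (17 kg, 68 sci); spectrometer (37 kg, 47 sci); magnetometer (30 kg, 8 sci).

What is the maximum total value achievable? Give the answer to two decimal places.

Take in order of value per unit:
- drill (161/26 per unit): all 26 → value 161, running total 161.00
- camera (68/17 per unit): all 17 → value 68, running total 229.00
- lidar (82/25 per unit): 19 of 25 → value 19×82/25 = 62.3200, running total 291.32
Total 291.32.

291.32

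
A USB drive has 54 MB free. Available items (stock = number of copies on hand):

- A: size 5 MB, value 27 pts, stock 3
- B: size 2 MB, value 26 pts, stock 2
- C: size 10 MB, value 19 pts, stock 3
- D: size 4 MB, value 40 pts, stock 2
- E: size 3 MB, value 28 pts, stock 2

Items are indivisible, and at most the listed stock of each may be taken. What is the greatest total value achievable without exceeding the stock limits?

Best selections within size 54 and stock limits:
- 3×A + 2×B + 2×C + 2×D + 2×E: size 53, value 307
- 3×A + 2×B + 1×C + 2×D + 2×E: size 43, value 288
- 3×A + 1×B + 2×C + 2×D + 2×E: size 51, value 281
Best: 307 pts.

307 pts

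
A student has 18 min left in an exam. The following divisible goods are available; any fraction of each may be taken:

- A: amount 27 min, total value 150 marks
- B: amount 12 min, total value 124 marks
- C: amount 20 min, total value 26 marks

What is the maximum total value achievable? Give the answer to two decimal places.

Take in order of value per unit:
- B (124/12 per unit): all 12 → value 124, running total 124.00
- A (150/27 per unit): 6 of 27 → value 6×150/27 = 33.3333, running total 157.33
Total 157.33.

157.33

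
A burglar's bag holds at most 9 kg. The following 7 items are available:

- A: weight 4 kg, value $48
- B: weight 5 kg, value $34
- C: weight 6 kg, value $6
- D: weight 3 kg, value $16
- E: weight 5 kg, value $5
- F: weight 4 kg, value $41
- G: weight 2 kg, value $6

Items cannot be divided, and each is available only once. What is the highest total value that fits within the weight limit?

Check high-value combinations within 9 kg:
- A+F: weight 4+4=8, value 48+41=89
- A+B: weight 4+5=9, value 48+34=82
- B+F: weight 5+4=9, value 34+41=75
- A+D+G: weight 4+3+2=9, value 48+16+6=70
Best: $89.

$89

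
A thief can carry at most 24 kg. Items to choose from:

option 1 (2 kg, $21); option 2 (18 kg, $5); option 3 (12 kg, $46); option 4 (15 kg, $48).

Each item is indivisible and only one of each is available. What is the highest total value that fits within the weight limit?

$69

Check high-value combinations within 24 kg:
- option 1+option 4: weight 2+15=17, value 21+48=69
- option 1+option 3: weight 2+12=14, value 21+46=67
- option 4: weight 15, value 48
- option 3: weight 12, value 46
- option 1+option 2: weight 2+18=20, value 21+5=26
Best: $69.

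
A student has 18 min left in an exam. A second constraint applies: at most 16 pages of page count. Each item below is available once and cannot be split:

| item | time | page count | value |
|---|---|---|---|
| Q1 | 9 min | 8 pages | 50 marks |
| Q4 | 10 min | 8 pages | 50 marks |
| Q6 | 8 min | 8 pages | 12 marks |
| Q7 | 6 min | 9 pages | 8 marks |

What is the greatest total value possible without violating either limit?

62 marks

Feasible sets respecting both limits:
- Q1+Q6: time 17, page count 16, value 62
- Q4+Q6: time 18, page count 16, value 62
- Q1: time 9, page count 8, value 50
- Q4: time 10, page count 8, value 50
Best: 62 marks.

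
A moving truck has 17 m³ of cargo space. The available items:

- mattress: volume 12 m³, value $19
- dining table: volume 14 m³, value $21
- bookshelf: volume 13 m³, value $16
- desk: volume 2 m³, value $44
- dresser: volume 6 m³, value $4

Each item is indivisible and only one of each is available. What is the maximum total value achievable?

$65

This is a 0/1 knapsack; check combinations near the capacity.
- dining table+desk: volume 14+2=16, value 21+44=65
- mattress+desk: volume 12+2=14, value 19+44=63
- bookshelf+desk: volume 13+2=15, value 16+44=60
Best: $65.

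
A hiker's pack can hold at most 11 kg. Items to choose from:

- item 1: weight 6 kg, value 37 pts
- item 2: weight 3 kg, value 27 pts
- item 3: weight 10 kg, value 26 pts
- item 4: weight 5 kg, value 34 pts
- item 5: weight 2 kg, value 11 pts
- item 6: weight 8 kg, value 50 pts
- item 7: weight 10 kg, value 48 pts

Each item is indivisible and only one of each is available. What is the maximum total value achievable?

Check high-value combinations within 11 kg:
- item 2+item 6: weight 3+8=11, value 27+50=77
- item 1+item 2+item 5: weight 6+3+2=11, value 37+27+11=75
- item 2+item 4+item 5: weight 3+5+2=10, value 27+34+11=72
- item 1+item 4: weight 6+5=11, value 37+34=71
Best: 77 pts.

77 pts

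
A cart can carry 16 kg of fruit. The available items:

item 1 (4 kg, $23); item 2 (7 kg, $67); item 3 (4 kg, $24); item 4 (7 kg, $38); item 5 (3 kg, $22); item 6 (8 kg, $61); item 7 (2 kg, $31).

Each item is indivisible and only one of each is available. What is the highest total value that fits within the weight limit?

$144

This is a 0/1 knapsack; check combinations near the capacity.
- item 2+item 3+item 5+item 7: weight 7+4+3+2=16, value 67+24+22+31=144
- item 1+item 2+item 5+item 7: weight 4+7+3+2=16, value 23+67+22+31=143
- item 2+item 4+item 7: weight 7+7+2=16, value 67+38+31=136
- item 2+item 6: weight 7+8=15, value 67+61=128
- item 2+item 3+item 7: weight 7+4+2=13, value 67+24+31=122
Best: $144.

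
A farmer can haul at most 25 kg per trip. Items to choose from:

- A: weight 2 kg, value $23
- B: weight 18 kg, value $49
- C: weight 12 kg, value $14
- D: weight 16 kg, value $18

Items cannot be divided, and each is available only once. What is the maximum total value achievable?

Check high-value combinations within 25 kg:
- A+B: weight 2+18=20, value 23+49=72
- B: weight 18, value 49
- A+D: weight 2+16=18, value 23+18=41
- A+C: weight 2+12=14, value 23+14=37
Best: $72.

$72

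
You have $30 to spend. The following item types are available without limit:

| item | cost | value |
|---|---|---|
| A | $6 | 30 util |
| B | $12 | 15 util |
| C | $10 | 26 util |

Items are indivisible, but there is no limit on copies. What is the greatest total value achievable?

Best value-per-unit is A at 30/6, and filling with it alone uses cost 5×6=30. No mix of the others beats 5×30 = 150.

150 util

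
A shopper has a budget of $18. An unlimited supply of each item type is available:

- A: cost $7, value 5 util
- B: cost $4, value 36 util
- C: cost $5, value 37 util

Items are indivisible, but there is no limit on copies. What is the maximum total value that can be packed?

146 util

Best value-per-unit is B at 36/4; filling with it alone gives 4×36 = 144.
Optimal mix: 2×B + 2×C → cost 18, value 146.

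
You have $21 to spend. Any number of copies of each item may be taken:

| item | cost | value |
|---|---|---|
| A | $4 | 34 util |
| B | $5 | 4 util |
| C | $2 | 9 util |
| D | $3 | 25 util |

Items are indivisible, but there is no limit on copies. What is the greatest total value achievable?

Best value-per-unit is A at 34/4; filling with it alone gives 5×34 = 170.
Optimal mix: 3×A + 3×D → cost 21, value 177.

177 util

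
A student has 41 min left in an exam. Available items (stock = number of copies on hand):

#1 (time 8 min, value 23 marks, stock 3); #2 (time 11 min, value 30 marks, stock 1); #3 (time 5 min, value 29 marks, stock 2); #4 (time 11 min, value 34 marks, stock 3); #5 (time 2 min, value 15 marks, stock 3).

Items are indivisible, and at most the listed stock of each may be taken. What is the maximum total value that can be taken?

172 marks

Top feasible selections:
- 3×#1 + 2×#3 + 3×#5: time 40, value 172
- 2×#3 + 2×#4 + 3×#5: time 38, value 171
- 2×#1 + 2×#3 + 1×#4 + 2×#5: time 41, value 168
Best: 172 marks.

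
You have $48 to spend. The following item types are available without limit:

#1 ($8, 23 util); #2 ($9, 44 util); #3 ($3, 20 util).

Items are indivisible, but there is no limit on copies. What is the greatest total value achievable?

Best value-per-unit is #3 at 20/3, and filling with it alone uses cost 16×3=48. No mix of the others beats 16×20 = 320.

320 util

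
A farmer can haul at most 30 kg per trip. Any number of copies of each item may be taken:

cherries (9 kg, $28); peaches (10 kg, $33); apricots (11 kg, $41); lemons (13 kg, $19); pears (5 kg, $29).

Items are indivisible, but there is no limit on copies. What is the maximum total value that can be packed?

Best value-per-unit is pears at 29/5, and filling with it alone uses weight 6×5=30. No mix of the others beats 6×29 = 174.

$174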